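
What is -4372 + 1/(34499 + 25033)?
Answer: -260273903/59532 ≈ -4372.0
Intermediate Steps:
-4372 + 1/(34499 + 25033) = -4372 + 1/59532 = -260273903/59532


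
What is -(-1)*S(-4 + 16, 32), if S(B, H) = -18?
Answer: -18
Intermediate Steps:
-(-1)*S(-4 + 16, 32) = -(-1)*(-18) = -1*18 = -18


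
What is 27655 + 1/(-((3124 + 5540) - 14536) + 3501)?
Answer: 259210316/9373 ≈ 27655.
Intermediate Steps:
27655 + 1/(-((3124 + 5540) - 14536) + 3501) = 27655 + 1/(-(8664 - 14536) + 3501) = 27655 + 1/(-1*(-5872) + 3501) = 27655 + 1/(5872 + 3501) = 27655 + 1/9373 = 259210316/9373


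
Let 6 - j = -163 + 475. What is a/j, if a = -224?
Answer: 112/153 ≈ 0.73203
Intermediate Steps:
j = -306 (j = 6 - (-163 + 475) = 6 - 1*312 = 6 - 312 = -306)
a/j = -224/(-306) = -224*(-1/306) = 112/153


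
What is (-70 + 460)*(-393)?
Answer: -153270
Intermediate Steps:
(-70 + 460)*(-393) = 390*(-393) = -153270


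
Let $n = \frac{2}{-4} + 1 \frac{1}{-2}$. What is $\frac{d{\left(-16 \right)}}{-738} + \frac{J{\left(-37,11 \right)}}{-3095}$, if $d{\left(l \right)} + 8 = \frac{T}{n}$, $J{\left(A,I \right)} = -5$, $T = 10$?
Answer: $\frac{660}{25379} \approx 0.026006$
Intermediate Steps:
$n = -1$ ($n = 2 \left(- \frac{1}{4}\right) + 1 \left(- \frac{1}{2}\right) = - \frac{1}{2} - \frac{1}{2} = -1$)
$d{\left(l \right)} = -18$ ($d{\left(l \right)} = -8 + \frac{1}{-1} \cdot 10 = -8 - 10 = -18$)
$\frac{d{\left(-16 \right)}}{-738} + \frac{J{\left(-37,11 \right)}}{-3095} = - \frac{18}{-738} - \frac{5}{-3095} = \left(-18\right) \left(- \frac{1}{738}\right) - - \frac{1}{619} = \frac{1}{41} + \frac{1}{619} = \frac{660}{25379}$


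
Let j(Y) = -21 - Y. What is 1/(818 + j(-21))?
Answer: 1/818 ≈ 0.0012225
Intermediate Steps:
1/(818 + j(-21)) = 1/(818 + (-21 - 1*(-21))) = 1/(818 + (-21 + 21)) = 1/(818 + 0) = 1/818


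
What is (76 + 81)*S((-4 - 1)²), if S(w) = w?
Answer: 3925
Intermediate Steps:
(76 + 81)*S((-4 - 1)²) = (76 + 81)*(-4 - 1)² = 157*(-5)² = 157*25 = 3925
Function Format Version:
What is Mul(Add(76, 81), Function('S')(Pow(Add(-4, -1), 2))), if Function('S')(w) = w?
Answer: 3925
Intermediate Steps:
Mul(Add(76, 81), Function('S')(Pow(Add(-4, -1), 2))) = Mul(Add(76, 81), Pow(Add(-4, -1), 2)) = Mul(157, Pow(-5, 2)) = Mul(157, 25) = 3925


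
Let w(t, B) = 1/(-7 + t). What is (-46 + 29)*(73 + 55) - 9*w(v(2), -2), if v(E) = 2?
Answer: -10871/5 ≈ -2174.2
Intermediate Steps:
(-46 + 29)*(73 + 55) - 9*w(v(2), -2) = (-46 + 29)*(73 + 55) - 9/(-7 + 2) = -17*128 - 9/(-5) = -2176 - 9*(-⅕) = -2176 + 9/5 = -10871/5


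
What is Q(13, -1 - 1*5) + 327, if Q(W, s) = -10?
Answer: 317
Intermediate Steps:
Q(13, -1 - 1*5) + 327 = -10 + 327 = 317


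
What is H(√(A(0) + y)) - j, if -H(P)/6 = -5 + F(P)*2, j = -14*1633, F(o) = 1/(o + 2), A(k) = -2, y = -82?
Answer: 2*(-11443*I + 11446*√21)/(√21 - I) ≈ 22892.0 + 1.2498*I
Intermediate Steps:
F(o) = 1/(2 + o)
j = -22862
H(P) = 30 - 12/(2 + P) (H(P) = -6*(-5 + 2/(2 + P)) = 30 - 12/(2 + P))
H(√(A(0) + y)) - j = 6*(8 + 5*√(-2 - 82))/(2 + √(-2 - 82)) - 1*(-22862) = 6*(8 + 5*√(-84))/(2 + √(-84)) + 22862 = 6*(8 + 5*(2*I*√21))/(2 + 2*I*√21) + 22862 = 6*(8 + 10*I*√21)/(2 + 2*I*√21) + 22862 = 22862 + 6*(8 + 10*I*√21)/(2 + 2*I*√21)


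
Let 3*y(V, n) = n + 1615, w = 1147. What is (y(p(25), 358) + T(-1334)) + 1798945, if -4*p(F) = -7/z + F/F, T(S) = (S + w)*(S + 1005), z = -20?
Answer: 5583377/3 ≈ 1.8611e+6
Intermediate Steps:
T(S) = (1005 + S)*(1147 + S) (T(S) = (S + 1147)*(S + 1005) = (1147 + S)*(1005 + S) = (1005 + S)*(1147 + S))
p(F) = -27/80 (p(F) = -(-7/(-20) + F/F)/4 = -(-7*(-1/20) + 1)/4 = -(7/20 + 1)/4 = -¼*27/20 = -27/80)
y(V, n) = 1615/3 + n/3 (y(V, n) = (n + 1615)/3 = (1615 + n)/3 = 1615/3 + n/3)
(y(p(25), 358) + T(-1334)) + 1798945 = ((1615/3 + (⅓)*358) + (1152735 + (-1334)² + 2152*(-1334))) + 1798945 = ((1615/3 + 358/3) + (1152735 + 1779556 - 2870768)) + 1798945 = (1973/3 + 61523) + 1798945 = 186542/3 + 1798945 = 5583377/3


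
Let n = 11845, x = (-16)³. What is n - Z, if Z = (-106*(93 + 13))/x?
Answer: 12126471/1024 ≈ 11842.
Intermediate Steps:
x = -4096
Z = 2809/1024 (Z = -106*(93 + 13)/(-4096) = -106*106*(-1/4096) = -11236*(-1/4096) = 2809/1024 ≈ 2.7432)
n - Z = 11845 - 1*2809/1024 = 11845 - 2809/1024 = 12126471/1024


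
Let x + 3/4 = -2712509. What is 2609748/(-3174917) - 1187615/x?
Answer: -13233551368352/34447973271763 ≈ -0.38416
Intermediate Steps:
x = -10850039/4 (x = -3/4 - 2712509 = -10850039/4 ≈ -2.7125e+6)
2609748/(-3174917) - 1187615/x = 2609748/(-3174917) - 1187615/(-10850039/4) = 2609748*(-1/3174917) - 1187615*(-4/10850039) = -2609748/3174917 + 4750460/10850039 = -13233551368352/34447973271763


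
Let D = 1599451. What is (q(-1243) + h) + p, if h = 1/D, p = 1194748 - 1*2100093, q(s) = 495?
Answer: -1447263237349/1599451 ≈ -9.0485e+5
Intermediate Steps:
p = -905345 (p = 1194748 - 2100093 = -905345)
h = 1/1599451 ≈ 6.2521e-7
(q(-1243) + h) + p = (495 + 1/1599451) - 905345 = 791728246/1599451 - 905345 = -1447263237349/1599451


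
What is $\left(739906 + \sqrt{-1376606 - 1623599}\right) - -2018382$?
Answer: $2758288 + i \sqrt{3000205} \approx 2.7583 \cdot 10^{6} + 1732.1 i$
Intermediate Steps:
$\left(739906 + \sqrt{-1376606 - 1623599}\right) - -2018382 = \left(739906 + \sqrt{-3000205}\right) + 2018382 = \left(739906 + i \sqrt{3000205}\right) + 2018382 = 2758288 + i \sqrt{3000205}$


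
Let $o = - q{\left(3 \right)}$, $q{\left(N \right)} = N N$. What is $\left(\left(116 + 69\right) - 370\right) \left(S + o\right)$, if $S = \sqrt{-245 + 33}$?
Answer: $1665 - 370 i \sqrt{53} \approx 1665.0 - 2693.6 i$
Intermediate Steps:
$q{\left(N \right)} = N^{2}$
$S = 2 i \sqrt{53}$ ($S = \sqrt{-212} = 2 i \sqrt{53} \approx 14.56 i$)
$o = -9$ ($o = - 3^{2} = \left(-1\right) 9 = -9$)
$\left(\left(116 + 69\right) - 370\right) \left(S + o\right) = \left(\left(116 + 69\right) - 370\right) \left(2 i \sqrt{53} - 9\right) = \left(185 - 370\right) \left(-9 + 2 i \sqrt{53}\right) = - 185 \left(-9 + 2 i \sqrt{53}\right) = 1665 - 370 i \sqrt{53}$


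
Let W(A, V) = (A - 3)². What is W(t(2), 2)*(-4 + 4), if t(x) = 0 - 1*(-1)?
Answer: 0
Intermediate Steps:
t(x) = 1 (t(x) = 0 + 1 = 1)
W(A, V) = (-3 + A)²
W(t(2), 2)*(-4 + 4) = (-3 + 1)²*(-4 + 4) = (-2)²*0 = 4*0 = 0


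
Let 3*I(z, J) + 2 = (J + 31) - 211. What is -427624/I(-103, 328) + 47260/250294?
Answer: -80272066102/9135731 ≈ -8786.6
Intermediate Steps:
I(z, J) = -182/3 + J/3 (I(z, J) = -⅔ + ((J + 31) - 211)/3 = -⅔ + ((31 + J) - 211)/3 = -⅔ + (-180 + J)/3 = -⅔ + (-60 + J/3) = -182/3 + J/3)
-427624/I(-103, 328) + 47260/250294 = -427624/(-182/3 + (⅓)*328) + 47260/250294 = -427624/(-182/3 + 328/3) + 47260*(1/250294) = -427624/146/3 + 23630/125147 = -427624*3/146 + 23630/125147 = -641436/73 + 23630/125147 = -80272066102/9135731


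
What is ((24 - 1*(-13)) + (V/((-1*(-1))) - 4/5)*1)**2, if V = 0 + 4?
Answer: 40401/25 ≈ 1616.0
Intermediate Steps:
V = 4
((24 - 1*(-13)) + (V/((-1*(-1))) - 4/5)*1)**2 = ((24 - 1*(-13)) + (4/((-1*(-1))) - 4/5)*1)**2 = ((24 + 13) + (4/1 - 4*1/5)*1)**2 = (37 + (4*1 - 4/5)*1)**2 = (37 + (4 - 4/5)*1)**2 = (37 + (16/5)*1)**2 = (37 + 16/5)**2 = (201/5)**2 = 40401/25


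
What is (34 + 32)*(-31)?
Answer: -2046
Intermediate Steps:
(34 + 32)*(-31) = 66*(-31) = -2046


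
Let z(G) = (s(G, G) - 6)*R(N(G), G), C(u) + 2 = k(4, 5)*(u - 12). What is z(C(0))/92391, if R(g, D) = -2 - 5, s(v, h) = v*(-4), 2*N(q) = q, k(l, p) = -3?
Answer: 994/92391 ≈ 0.010759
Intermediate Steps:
N(q) = q/2
s(v, h) = -4*v
C(u) = 34 - 3*u (C(u) = -2 - 3*(u - 12) = -2 - 3*(-12 + u) = -2 + (36 - 3*u) = 34 - 3*u)
R(g, D) = -7
z(G) = 42 + 28*G (z(G) = (-4*G - 6)*(-7) = (-6 - 4*G)*(-7) = 42 + 28*G)
z(C(0))/92391 = (42 + 28*(34 - 3*0))/92391 = (42 + 28*(34 + 0))*(1/92391) = (42 + 28*34)*(1/92391) = (42 + 952)*(1/92391) = 994*(1/92391) = 994/92391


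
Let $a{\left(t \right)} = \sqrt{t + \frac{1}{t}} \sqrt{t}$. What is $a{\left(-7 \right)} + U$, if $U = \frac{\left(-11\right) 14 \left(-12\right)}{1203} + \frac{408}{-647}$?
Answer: $\frac{234944}{259447} - 5 \sqrt{2} \approx -6.1655$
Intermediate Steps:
$U = \frac{234944}{259447}$ ($U = \left(-154\right) \left(-12\right) \frac{1}{1203} + 408 \left(- \frac{1}{647}\right) = 1848 \cdot \frac{1}{1203} - \frac{408}{647} = \frac{616}{401} - \frac{408}{647} = \frac{234944}{259447} \approx 0.90556$)
$a{\left(t \right)} = \sqrt{t} \sqrt{t + \frac{1}{t}}$
$a{\left(-7 \right)} + U = \sqrt{-7} \sqrt{-7 + \frac{1}{-7}} + \frac{234944}{259447} = i \sqrt{7} \sqrt{-7 - \frac{1}{7}} + \frac{234944}{259447} = i \sqrt{7} \sqrt{- \frac{50}{7}} + \frac{234944}{259447} = i \sqrt{7} \frac{5 i \sqrt{14}}{7} + \frac{234944}{259447} = - 5 \sqrt{2} + \frac{234944}{259447} = \frac{234944}{259447} - 5 \sqrt{2}$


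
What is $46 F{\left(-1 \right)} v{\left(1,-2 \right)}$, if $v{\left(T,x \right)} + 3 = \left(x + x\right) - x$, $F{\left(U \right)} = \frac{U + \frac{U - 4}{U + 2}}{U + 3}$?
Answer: $690$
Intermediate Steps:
$F{\left(U \right)} = \frac{U + \frac{-4 + U}{2 + U}}{3 + U}$
$v{\left(T,x \right)} = -3 + x$ ($v{\left(T,x \right)} = -3 + \left(\left(x + x\right) - x\right) = -3 + \left(2 x - x\right) = -3 + x$)
$46 F{\left(-1 \right)} v{\left(1,-2 \right)} = 46 \frac{-4 + \left(-1\right)^{2} + 3 \left(-1\right)}{6 + \left(-1\right)^{2} + 5 \left(-1\right)} \left(-3 - 2\right) = 46 \frac{-4 + 1 - 3}{6 + 1 - 5} \left(-5\right) = 46 \cdot \frac{1}{2} \left(-6\right) \left(-5\right) = 46 \left(-3\right) \left(-5\right) = \left(-138\right) \left(-5\right) = 690$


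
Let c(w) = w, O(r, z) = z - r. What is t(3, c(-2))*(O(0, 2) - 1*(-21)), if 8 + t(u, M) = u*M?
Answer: -322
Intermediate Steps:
t(u, M) = -8 + M*u (t(u, M) = -8 + u*M = -8 + M*u)
t(3, c(-2))*(O(0, 2) - 1*(-21)) = (-8 - 2*3)*((2 - 1*0) - 1*(-21)) = (-8 - 6)*((2 + 0) + 21) = -14*(2 + 21) = -14*23 = -322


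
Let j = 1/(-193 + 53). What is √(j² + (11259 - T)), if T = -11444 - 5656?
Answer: √555836401/140 ≈ 168.40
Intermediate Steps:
T = -17100
j = -1/140 (j = 1/(-140) = -1/140 ≈ -0.0071429)
√(j² + (11259 - T)) = √((-1/140)² + (11259 - 1*(-17100))) = √(1/19600 + (11259 + 17100)) = √(1/19600 + 28359) = √(555836401/19600) = √555836401/140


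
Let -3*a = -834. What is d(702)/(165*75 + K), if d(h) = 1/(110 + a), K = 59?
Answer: 1/4824392 ≈ 2.0728e-7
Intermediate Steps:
a = 278 (a = -⅓*(-834) = 278)
d(h) = 1/388 (d(h) = 1/(110 + 278) = 1/388)
d(702)/(165*75 + K) = 1/(388*(165*75 + 59)) = 1/(388*(12375 + 59)) = (1/388)/12434 = (1/388)*(1/12434) = 1/4824392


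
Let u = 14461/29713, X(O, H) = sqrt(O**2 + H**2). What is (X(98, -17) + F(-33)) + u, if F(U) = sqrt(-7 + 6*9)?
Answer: 14461/29713 + sqrt(47) + sqrt(9893) ≈ 106.81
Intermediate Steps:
X(O, H) = sqrt(H**2 + O**2)
F(U) = sqrt(47) (F(U) = sqrt(-7 + 54) = sqrt(47))
u = 14461/29713 (u = 14461*(1/29713) = 14461/29713 ≈ 0.48669)
(X(98, -17) + F(-33)) + u = (sqrt((-17)**2 + 98**2) + sqrt(47)) + 14461/29713 = (sqrt(289 + 9604) + sqrt(47)) + 14461/29713 = (sqrt(9893) + sqrt(47)) + 14461/29713 = (sqrt(47) + sqrt(9893)) + 14461/29713 = 14461/29713 + sqrt(47) + sqrt(9893)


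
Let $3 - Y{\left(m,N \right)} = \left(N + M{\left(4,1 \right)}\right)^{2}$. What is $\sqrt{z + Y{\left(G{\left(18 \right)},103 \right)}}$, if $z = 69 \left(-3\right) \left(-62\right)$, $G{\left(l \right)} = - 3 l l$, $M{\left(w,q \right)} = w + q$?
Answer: $\sqrt{1173} \approx 34.249$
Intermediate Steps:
$M{\left(w,q \right)} = q + w$
$G{\left(l \right)} = - 3 l^{2}$
$z = 12834$ ($z = \left(-207\right) \left(-62\right) = 12834$)
$Y{\left(m,N \right)} = 3 - \left(5 + N\right)^{2}$ ($Y{\left(m,N \right)} = 3 - \left(N + \left(1 + 4\right)\right)^{2} = 3 - \left(N + 5\right)^{2} = 3 - \left(5 + N\right)^{2}$)
$\sqrt{z + Y{\left(G{\left(18 \right)},103 \right)}} = \sqrt{12834 + \left(3 - \left(5 + 103\right)^{2}\right)} = \sqrt{12834 + \left(3 - 108^{2}\right)} = \sqrt{12834 + \left(3 - 11664\right)} = \sqrt{12834 - 11661} = \sqrt{1173}$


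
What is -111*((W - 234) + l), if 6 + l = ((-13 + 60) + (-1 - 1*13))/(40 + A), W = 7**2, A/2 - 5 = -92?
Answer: 2844597/134 ≈ 21228.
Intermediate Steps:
A = -174 (A = 10 + 2*(-92) = 10 - 184 = -174)
W = 49
l = -837/134 (l = -6 + ((-13 + 60) + (-1 - 1*13))/(40 - 174) = -6 + (47 + (-1 - 13))/(-134) = -6 + (47 - 14)*(-1/134) = -6 + 33*(-1/134) = -6 - 33/134 = -837/134 ≈ -6.2463)
-111*((W - 234) + l) = -111*((49 - 234) - 837/134) = -111*(-185 - 837/134) = -111*(-25627/134) = 2844597/134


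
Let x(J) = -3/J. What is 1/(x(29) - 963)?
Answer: -29/27930 ≈ -0.0010383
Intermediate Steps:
1/(x(29) - 963) = 1/(-3/29 - 963) = 1/(-27930/29) = -29/27930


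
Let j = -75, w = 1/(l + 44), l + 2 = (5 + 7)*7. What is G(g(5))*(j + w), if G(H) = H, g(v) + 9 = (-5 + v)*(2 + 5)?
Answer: 9449/14 ≈ 674.93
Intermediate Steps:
g(v) = -44 + 7*v (g(v) = -9 + (-5 + v)*(2 + 5) = -9 + (-5 + v)*7 = -9 + (-35 + 7*v) = -44 + 7*v)
l = 82 (l = -2 + (5 + 7)*7 = -2 + 12*7 = -2 + 84 = 82)
w = 1/126 (w = 1/(82 + 44) = 1/126 ≈ 0.0079365)
G(g(5))*(j + w) = (-44 + 7*5)*(-75 + 1/126) = (-44 + 35)*(-9449/126) = -9*(-9449/126) = 9449/14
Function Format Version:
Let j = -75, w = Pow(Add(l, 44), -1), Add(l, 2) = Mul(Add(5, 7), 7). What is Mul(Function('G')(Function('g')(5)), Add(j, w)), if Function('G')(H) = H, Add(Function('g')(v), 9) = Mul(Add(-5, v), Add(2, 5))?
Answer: Rational(9449, 14) ≈ 674.93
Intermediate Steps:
Function('g')(v) = Add(-44, Mul(7, v)) (Function('g')(v) = Add(-9, Mul(Add(-5, v), Add(2, 5))) = Add(-9, Mul(Add(-5, v), 7)) = Add(-9, Add(-35, Mul(7, v))) = Add(-44, Mul(7, v)))
l = 82 (l = Add(-2, Mul(Add(5, 7), 7)) = Add(-2, Mul(12, 7)) = Add(-2, 84) = 82)
w = Rational(1, 126) (w = Pow(Add(82, 44), -1) = Pow(126, -1) = Rational(1, 126) ≈ 0.0079365)
Mul(Function('G')(Function('g')(5)), Add(j, w)) = Mul(Add(-44, Mul(7, 5)), Add(-75, Rational(1, 126))) = Mul(Add(-44, 35), Rational(-9449, 126)) = Mul(-9, Rational(-9449, 126)) = Rational(9449, 14)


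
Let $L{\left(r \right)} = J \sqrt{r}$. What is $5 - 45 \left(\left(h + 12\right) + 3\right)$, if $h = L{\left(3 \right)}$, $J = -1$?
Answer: $-670 + 45 \sqrt{3} \approx -592.06$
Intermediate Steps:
$L{\left(r \right)} = - \sqrt{r}$
$h = - \sqrt{3} \approx -1.732$
$5 - 45 \left(\left(h + 12\right) + 3\right) = 5 - 45 \left(\left(- \sqrt{3} + 12\right) + 3\right) = 5 - 45 \left(\left(12 - \sqrt{3}\right) + 3\right) = 5 - 45 \left(15 - \sqrt{3}\right) = 5 - \left(675 - 45 \sqrt{3}\right) = -670 + 45 \sqrt{3}$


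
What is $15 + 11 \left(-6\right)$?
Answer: $-51$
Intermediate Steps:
$15 + 11 \left(-6\right) = 15 - 66 = -51$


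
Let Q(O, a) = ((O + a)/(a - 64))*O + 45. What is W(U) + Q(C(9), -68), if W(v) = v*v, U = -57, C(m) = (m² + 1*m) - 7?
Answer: 144521/44 ≈ 3284.6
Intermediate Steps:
C(m) = -7 + m + m² (C(m) = (m² + m) - 7 = (m + m²) - 7 = -7 + m + m²)
W(v) = v²
Q(O, a) = 45 + O*(O + a)/(-64 + a) (Q(O, a) = ((O + a)/(-64 + a))*O + 45 = O*(O + a)/(-64 + a) + 45 = 45 + O*(O + a)/(-64 + a))
W(U) + Q(C(9), -68) = (-57)² + (-2880 + (-7 + 9 + 9²)² + 45*(-68) + (-7 + 9 + 9²)*(-68))/(-64 - 68) = 3249 + (-2880 + (-7 + 9 + 81)² - 3060 + (-7 + 9 + 81)*(-68))/(-132) = 3249 - (-2880 + 83² - 3060 + 83*(-68))/132 = 3249 - (-2880 + 6889 - 3060 - 5644)/132 = 3249 - 1/132*(-4695) = 3249 + 1565/44 = 144521/44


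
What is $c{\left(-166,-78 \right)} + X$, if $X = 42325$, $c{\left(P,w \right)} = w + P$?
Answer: $42081$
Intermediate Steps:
$c{\left(P,w \right)} = P + w$
$c{\left(-166,-78 \right)} + X = \left(-166 - 78\right) + 42325 = -244 + 42325 = 42081$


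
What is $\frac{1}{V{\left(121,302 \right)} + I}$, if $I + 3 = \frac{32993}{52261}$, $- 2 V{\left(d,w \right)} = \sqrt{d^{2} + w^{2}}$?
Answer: $\frac{5175511352}{57804770218169} - \frac{5462424242 \sqrt{105845}}{289023851090845} \approx -0.0060592$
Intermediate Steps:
$V{\left(d,w \right)} = - \frac{\sqrt{d^{2} + w^{2}}}{2}$
$I = - \frac{123790}{52261}$ ($I = -3 + \frac{32993}{52261} = - \frac{123790}{52261} \approx -2.3687$)
$\frac{1}{V{\left(121,302 \right)} + I} = \frac{1}{- \frac{\sqrt{121^{2} + 302^{2}}}{2} - \frac{123790}{52261}} = \frac{1}{- \frac{\sqrt{14641 + 91204}}{2} - \frac{123790}{52261}} = \frac{1}{- \frac{\sqrt{105845}}{2} - \frac{123790}{52261}} = \frac{1}{- \frac{123790}{52261} - \frac{\sqrt{105845}}{2}}$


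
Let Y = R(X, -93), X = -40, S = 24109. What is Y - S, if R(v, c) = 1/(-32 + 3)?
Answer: -699162/29 ≈ -24109.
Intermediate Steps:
R(v, c) = -1/29 (R(v, c) = 1/(-29) = -1/29)
Y = -1/29 ≈ -0.034483
Y - S = -1/29 - 1*24109 = -1/29 - 24109 = -699162/29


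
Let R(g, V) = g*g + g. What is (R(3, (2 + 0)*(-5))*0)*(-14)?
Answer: 0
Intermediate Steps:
R(g, V) = g + g² (R(g, V) = g² + g = g + g²)
(R(3, (2 + 0)*(-5))*0)*(-14) = ((3*(1 + 3))*0)*(-14) = ((3*4)*0)*(-14) = (12*0)*(-14) = 0*(-14) = 0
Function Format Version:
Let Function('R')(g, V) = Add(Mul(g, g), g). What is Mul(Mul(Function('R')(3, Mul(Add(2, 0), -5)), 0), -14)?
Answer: 0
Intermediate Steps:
Function('R')(g, V) = Add(g, Pow(g, 2)) (Function('R')(g, V) = Add(Pow(g, 2), g) = Add(g, Pow(g, 2)))
Mul(Mul(Function('R')(3, Mul(Add(2, 0), -5)), 0), -14) = Mul(Mul(Mul(3, Add(1, 3)), 0), -14) = Mul(Mul(Mul(3, 4), 0), -14) = Mul(Mul(12, 0), -14) = Mul(0, -14) = 0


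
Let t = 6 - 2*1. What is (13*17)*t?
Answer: 884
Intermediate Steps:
t = 4 (t = 6 - 2 = 4)
(13*17)*t = (13*17)*4 = 221*4 = 884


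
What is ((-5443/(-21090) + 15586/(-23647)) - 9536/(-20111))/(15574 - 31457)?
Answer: -3319394851/720819553826190 ≈ -4.6050e-6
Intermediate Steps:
((-5443/(-21090) + 15586/(-23647)) - 9536/(-20111))/(15574 - 31457) = ((-5443*(-1/21090) + 15586*(-1/23647)) - 9536*(-1/20111))/(-15883) = ((5443/21090 - 15586/23647) + 9536/20111)*(-1/15883) = (-199998119/498715230 + 9536/20111)*(-1/15883) = (3319394851/45383085930)*(-1/15883) = -3319394851/720819553826190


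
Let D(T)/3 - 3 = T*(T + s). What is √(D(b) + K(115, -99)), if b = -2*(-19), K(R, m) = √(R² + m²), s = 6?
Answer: √(5025 + √23026) ≈ 71.950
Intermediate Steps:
b = 38
D(T) = 9 + 3*T*(6 + T) (D(T) = 9 + 3*(T*(T + 6)) = 9 + 3*(T*(6 + T)) = 9 + 3*T*(6 + T))
√(D(b) + K(115, -99)) = √((9 + 3*38² + 18*38) + √(115² + (-99)²)) = √((9 + 3*1444 + 684) + √(13225 + 9801)) = √((9 + 4332 + 684) + √23026) = √(5025 + √23026)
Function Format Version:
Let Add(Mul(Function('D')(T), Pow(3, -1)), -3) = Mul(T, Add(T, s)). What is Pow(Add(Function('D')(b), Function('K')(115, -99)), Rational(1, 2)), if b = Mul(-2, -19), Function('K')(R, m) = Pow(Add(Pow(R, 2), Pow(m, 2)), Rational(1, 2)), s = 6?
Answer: Pow(Add(5025, Pow(23026, Rational(1, 2))), Rational(1, 2)) ≈ 71.950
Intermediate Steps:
b = 38
Function('D')(T) = Add(9, Mul(3, T, Add(6, T))) (Function('D')(T) = Add(9, Mul(3, Mul(T, Add(T, 6)))) = Add(9, Mul(3, Mul(T, Add(6, T)))) = Add(9, Mul(3, T, Add(6, T))))
Pow(Add(Function('D')(b), Function('K')(115, -99)), Rational(1, 2)) = Pow(Add(Add(9, Mul(3, Pow(38, 2)), Mul(18, 38)), Pow(Add(Pow(115, 2), Pow(-99, 2)), Rational(1, 2))), Rational(1, 2)) = Pow(Add(Add(9, Mul(3, 1444), 684), Pow(Add(13225, 9801), Rational(1, 2))), Rational(1, 2)) = Pow(Add(Add(9, 4332, 684), Pow(23026, Rational(1, 2))), Rational(1, 2)) = Pow(Add(5025, Pow(23026, Rational(1, 2))), Rational(1, 2))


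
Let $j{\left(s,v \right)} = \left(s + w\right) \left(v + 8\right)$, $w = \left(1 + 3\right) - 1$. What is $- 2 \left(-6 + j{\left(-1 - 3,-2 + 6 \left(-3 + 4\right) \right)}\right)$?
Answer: $36$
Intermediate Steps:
$w = 3$ ($w = 4 - 1 = 3$)
$j{\left(s,v \right)} = \left(3 + s\right) \left(8 + v\right)$ ($j{\left(s,v \right)} = \left(s + 3\right) \left(v + 8\right) = \left(3 + s\right) \left(8 + v\right)$)
$- 2 \left(-6 + j{\left(-1 - 3,-2 + 6 \left(-3 + 4\right) \right)}\right) = - 2 \left(-6 + \left(24 + 3 \left(-2 + 6 \left(-3 + 4\right)\right) + 8 \left(-1 - 3\right) + \left(-1 - 3\right) \left(-2 + 6 \left(-3 + 4\right)\right)\right)\right) = - 2 \left(-6 + \left(24 + 3 \left(-2 + 6 \cdot 1\right) + 8 \left(-1 - 3\right) + \left(-1 - 3\right) \left(-2 + 6 \cdot 1\right)\right)\right) = - 2 \left(-6 + \left(24 + 3 \left(-2 + 6\right) + 8 \left(-4\right) - 4 \left(-2 + 6\right)\right)\right) = - 2 \left(-6 + \left(24 + 3 \cdot 4 - 32 - 16\right)\right) = - 2 \left(-6 + \left(24 + 12 - 32 - 16\right)\right) = - 2 \left(-6 - 12\right) = \left(-2\right) \left(-18\right) = 36$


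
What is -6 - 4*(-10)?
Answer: 34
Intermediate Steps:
-6 - 4*(-10) = -6 + 40 = 34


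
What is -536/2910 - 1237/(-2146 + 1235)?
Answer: 1555687/1325505 ≈ 1.1737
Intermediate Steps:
-536/2910 - 1237/(-2146 + 1235) = -536*1/2910 - 1237/(-911) = -268/1455 - 1237*(-1/911) = -268/1455 + 1237/911 = 1555687/1325505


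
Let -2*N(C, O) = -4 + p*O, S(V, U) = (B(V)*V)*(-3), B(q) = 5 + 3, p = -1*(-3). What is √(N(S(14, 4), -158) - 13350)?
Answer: I*√13111 ≈ 114.5*I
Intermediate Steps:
p = 3
B(q) = 8
S(V, U) = -24*V (S(V, U) = (8*V)*(-3) = -24*V)
N(C, O) = 2 - 3*O/2 (N(C, O) = -(-4 + 3*O)/2 = 2 - 3*O/2)
√(N(S(14, 4), -158) - 13350) = √((2 - 3/2*(-158)) - 13350) = √((2 + 237) - 13350) = √(239 - 13350) = √(-13111) = I*√13111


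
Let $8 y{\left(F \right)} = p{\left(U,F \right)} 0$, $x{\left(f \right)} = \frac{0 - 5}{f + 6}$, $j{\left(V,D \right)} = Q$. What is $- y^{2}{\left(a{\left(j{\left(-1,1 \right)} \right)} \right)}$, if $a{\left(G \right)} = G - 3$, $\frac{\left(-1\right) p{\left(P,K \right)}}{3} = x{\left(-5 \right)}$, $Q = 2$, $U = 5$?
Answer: $0$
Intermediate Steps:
$j{\left(V,D \right)} = 2$
$x{\left(f \right)} = - \frac{5}{6 + f}$
$p{\left(P,K \right)} = 15$ ($p{\left(P,K \right)} = - 3 \left(- \frac{5}{6 - 5}\right) = - 3 \left(- \frac{5}{1}\right) = - 3 \left(\left(-5\right) 1\right) = \left(-3\right) \left(-5\right) = 15$)
$a{\left(G \right)} = -3 + G$
$y{\left(F \right)} = 0$ ($y{\left(F \right)} = \frac{15 \cdot 0}{8} = \frac{1}{8} \cdot 0 = 0$)
$- y^{2}{\left(a{\left(j{\left(-1,1 \right)} \right)} \right)} = - 0^{2} = \left(-1\right) 0 = 0$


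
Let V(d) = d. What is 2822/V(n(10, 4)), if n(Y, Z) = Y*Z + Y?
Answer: 1411/25 ≈ 56.440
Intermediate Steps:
n(Y, Z) = Y + Y*Z
2822/V(n(10, 4)) = 2822/((10*(1 + 4))) = 2822/((10*5)) = 2822/50 = 2822*(1/50) = 1411/25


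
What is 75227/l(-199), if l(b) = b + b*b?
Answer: 75227/39402 ≈ 1.9092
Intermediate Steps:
l(b) = b + b²
75227/l(-199) = 75227/((-199*(1 - 199))) = 75227/((-199*(-198))) = 75227/39402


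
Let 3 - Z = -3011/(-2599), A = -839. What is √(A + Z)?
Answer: 5*I*√226193569/2599 ≈ 28.934*I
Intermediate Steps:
Z = 4786/2599 (Z = 3 - (-3011)/(-2599) = 3 - (-3011)*(-1)/2599 = 3 - 1*3011/2599 = 3 - 3011/2599 = 4786/2599 ≈ 1.8415)
√(A + Z) = √(-839 + 4786/2599) = √(-2175775/2599) = 5*I*√226193569/2599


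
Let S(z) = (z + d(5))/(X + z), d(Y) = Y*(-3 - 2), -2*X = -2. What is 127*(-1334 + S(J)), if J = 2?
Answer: -511175/3 ≈ -1.7039e+5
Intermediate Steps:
X = 1 (X = -1/2*(-2) = 1)
d(Y) = -5*Y (d(Y) = Y*(-5) = -5*Y)
S(z) = (-25 + z)/(1 + z) (S(z) = (z - 5*5)/(1 + z) = (z - 25)/(1 + z) = (-25 + z)/(1 + z))
127*(-1334 + S(J)) = 127*(-1334 + (-25 + 2)/(1 + 2)) = 127*(-1334 - 23/3) = 127*(-4025/3) = -511175/3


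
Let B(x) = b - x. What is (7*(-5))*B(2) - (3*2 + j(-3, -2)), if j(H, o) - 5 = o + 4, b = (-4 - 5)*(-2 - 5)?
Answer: -2148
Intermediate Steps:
b = 63 (b = -9*(-7) = 63)
j(H, o) = 9 + o (j(H, o) = 5 + (o + 4) = 5 + (4 + o) = 9 + o)
B(x) = 63 - x
(7*(-5))*B(2) - (3*2 + j(-3, -2)) = (7*(-5))*(63 - 1*2) - (3*2 + (9 - 2)) = -35*(63 - 2) - (6 + 7) = -35*61 - 1*13 = -2135 - 13 = -2148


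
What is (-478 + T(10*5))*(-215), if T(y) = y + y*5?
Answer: 38270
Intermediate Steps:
T(y) = 6*y (T(y) = y + 5*y = 6*y)
(-478 + T(10*5))*(-215) = (-478 + 6*(10*5))*(-215) = (-478 + 6*50)*(-215) = (-478 + 300)*(-215) = -178*(-215) = 38270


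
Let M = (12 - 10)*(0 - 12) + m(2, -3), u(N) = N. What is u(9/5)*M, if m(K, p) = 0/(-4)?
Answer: -216/5 ≈ -43.200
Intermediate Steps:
m(K, p) = 0 (m(K, p) = 0*(-¼) = 0)
M = -24 (M = (12 - 10)*(0 - 12) + 0 = 2*(-12) + 0 = -24 + 0 = -24)
u(9/5)*M = (9/5)*(-24) = -216/5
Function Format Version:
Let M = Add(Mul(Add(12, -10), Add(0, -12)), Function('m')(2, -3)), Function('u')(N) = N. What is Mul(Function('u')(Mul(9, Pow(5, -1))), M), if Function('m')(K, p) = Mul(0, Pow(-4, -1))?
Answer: Rational(-216, 5) ≈ -43.200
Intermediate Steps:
Function('m')(K, p) = 0 (Function('m')(K, p) = Mul(0, Rational(-1, 4)) = 0)
M = -24 (M = Add(Mul(Add(12, -10), Add(0, -12)), 0) = Add(Mul(2, -12), 0) = Add(-24, 0) = -24)
Mul(Function('u')(Mul(9, Pow(5, -1))), M) = Mul(Mul(9, Pow(5, -1)), -24) = Mul(Mul(9, Rational(1, 5)), -24) = Mul(Rational(9, 5), -24) = Rational(-216, 5)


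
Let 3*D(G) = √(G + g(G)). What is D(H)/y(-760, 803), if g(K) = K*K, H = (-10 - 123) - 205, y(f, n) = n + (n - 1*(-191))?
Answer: 13*√674/5391 ≈ 0.062604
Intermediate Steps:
y(f, n) = 191 + 2*n (y(f, n) = n + (n + 191) = n + (191 + n) = 191 + 2*n)
H = -338 (H = -133 - 205 = -338)
g(K) = K²
D(G) = √(G + G²)/3
D(H)/y(-760, 803) = (√(-338*(1 - 338))/3)/(191 + 2*803) = (√(-338*(-337))/3)/(191 + 1606) = (√113906/3)/1797 = ((13*√674)/3)*(1/1797) = (13*√674/3)*(1/1797) = 13*√674/5391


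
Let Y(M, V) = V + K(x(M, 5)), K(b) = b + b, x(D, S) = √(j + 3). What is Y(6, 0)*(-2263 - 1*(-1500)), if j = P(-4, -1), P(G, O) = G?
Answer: -1526*I ≈ -1526.0*I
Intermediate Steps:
j = -4
x(D, S) = I (x(D, S) = √(-4 + 3) = √(-1) = I)
K(b) = 2*b
Y(M, V) = V + 2*I
Y(6, 0)*(-2263 - 1*(-1500)) = (0 + 2*I)*(-2263 - 1*(-1500)) = (2*I)*(-2263 + 1500) = (2*I)*(-763) = -1526*I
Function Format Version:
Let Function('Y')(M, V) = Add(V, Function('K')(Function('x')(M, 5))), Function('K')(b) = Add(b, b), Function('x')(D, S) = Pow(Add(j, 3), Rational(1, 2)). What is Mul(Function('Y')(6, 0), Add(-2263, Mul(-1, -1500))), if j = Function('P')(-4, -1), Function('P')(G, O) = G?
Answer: Mul(-1526, I) ≈ Mul(-1526.0, I)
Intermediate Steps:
j = -4
Function('x')(D, S) = I (Function('x')(D, S) = Pow(Add(-4, 3), Rational(1, 2)) = Pow(-1, Rational(1, 2)) = I)
Function('K')(b) = Mul(2, b)
Function('Y')(M, V) = Add(V, Mul(2, I))
Mul(Function('Y')(6, 0), Add(-2263, Mul(-1, -1500))) = Mul(Add(0, Mul(2, I)), Add(-2263, Mul(-1, -1500))) = Mul(Mul(2, I), Add(-2263, 1500)) = Mul(Mul(2, I), -763) = Mul(-1526, I)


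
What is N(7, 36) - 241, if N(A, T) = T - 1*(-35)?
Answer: -170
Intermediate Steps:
N(A, T) = 35 + T (N(A, T) = T + 35 = 35 + T)
N(7, 36) - 241 = (35 + 36) - 241 = 71 - 241 = -170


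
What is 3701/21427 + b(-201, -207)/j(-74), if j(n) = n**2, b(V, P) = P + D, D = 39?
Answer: 4166735/29333563 ≈ 0.14205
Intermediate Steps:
b(V, P) = 39 + P (b(V, P) = P + 39 = 39 + P)
3701/21427 + b(-201, -207)/j(-74) = 3701/21427 + (39 - 207)/((-74)**2) = 3701*(1/21427) - 168/5476 = 3701/21427 - 168*1/5476 = 3701/21427 - 42/1369 = 4166735/29333563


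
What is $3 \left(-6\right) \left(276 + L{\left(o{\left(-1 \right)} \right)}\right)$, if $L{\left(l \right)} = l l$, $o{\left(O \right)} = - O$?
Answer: $-4986$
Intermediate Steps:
$L{\left(l \right)} = l^{2}$
$3 \left(-6\right) \left(276 + L{\left(o{\left(-1 \right)} \right)}\right) = 3 \left(-6\right) \left(276 + \left(\left(-1\right) \left(-1\right)\right)^{2}\right) = - 18 \left(276 + 1^{2}\right) = - 18 \left(276 + 1\right) = \left(-18\right) 277 = -4986$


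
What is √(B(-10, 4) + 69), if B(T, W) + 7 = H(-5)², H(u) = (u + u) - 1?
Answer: √183 ≈ 13.528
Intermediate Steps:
H(u) = -1 + 2*u (H(u) = 2*u - 1 = -1 + 2*u)
B(T, W) = 114 (B(T, W) = -7 + (-1 + 2*(-5))² = -7 + (-1 - 10)² = -7 + (-11)² = -7 + 121 = 114)
√(B(-10, 4) + 69) = √(114 + 69) = √183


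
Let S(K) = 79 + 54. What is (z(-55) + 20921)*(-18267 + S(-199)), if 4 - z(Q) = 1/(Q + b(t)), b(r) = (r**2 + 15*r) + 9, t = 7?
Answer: -20490504233/54 ≈ -3.7945e+8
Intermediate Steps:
b(r) = 9 + r**2 + 15*r
S(K) = 133
z(Q) = 4 - 1/(163 + Q) (z(Q) = 4 - 1/(Q + (9 + 7**2 + 15*7)) = 4 - 1/(Q + (9 + 49 + 105)) = 4 - 1/(Q + 163) = 4 - 1/(163 + Q))
(z(-55) + 20921)*(-18267 + S(-199)) = ((651 + 4*(-55))/(163 - 55) + 20921)*(-18267 + 133) = ((651 - 220)/108 + 20921)*(-18134) = ((1/108)*431 + 20921)*(-18134) = (431/108 + 20921)*(-18134) = (2259899/108)*(-18134) = -20490504233/54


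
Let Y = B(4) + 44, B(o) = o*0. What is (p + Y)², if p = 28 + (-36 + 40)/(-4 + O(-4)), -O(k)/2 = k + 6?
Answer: 20449/4 ≈ 5112.3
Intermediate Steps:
O(k) = -12 - 2*k (O(k) = -2*(k + 6) = -2*(6 + k) = -12 - 2*k)
B(o) = 0
p = 55/2 (p = 28 + (-36 + 40)/(-4 + (-12 - 2*(-4))) = 28 + 4/(-4 + (-12 + 8)) = 28 + 4/(-4 - 4) = 28 + 4/(-8) = 28 + 4*(-⅛) = 28 - ½ = 55/2 ≈ 27.500)
Y = 44 (Y = 0 + 44 = 44)
(p + Y)² = (55/2 + 44)² = (143/2)² = 20449/4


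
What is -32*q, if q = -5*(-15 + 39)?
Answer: 3840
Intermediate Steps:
q = -120 (q = -5*24 = -120)
-32*q = -32*(-120) = 3840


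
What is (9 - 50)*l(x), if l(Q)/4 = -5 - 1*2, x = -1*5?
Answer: 1148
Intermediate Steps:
x = -5
l(Q) = -28 (l(Q) = 4*(-5 - 1*2) = 4*(-5 - 2) = 4*(-7) = -28)
(9 - 50)*l(x) = (9 - 50)*(-28) = -41*(-28) = 1148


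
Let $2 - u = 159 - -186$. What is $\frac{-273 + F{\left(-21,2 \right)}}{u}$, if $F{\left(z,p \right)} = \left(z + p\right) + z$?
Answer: $\frac{313}{343} \approx 0.91254$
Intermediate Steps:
$F{\left(z,p \right)} = p + 2 z$ ($F{\left(z,p \right)} = \left(p + z\right) + z = p + 2 z$)
$u = -343$ ($u = 2 - \left(159 - -186\right) = 2 - \left(159 + 186\right) = 2 - 345 = -343$)
$\frac{-273 + F{\left(-21,2 \right)}}{u} = \frac{-273 + \left(2 + 2 \left(-21\right)\right)}{-343} = \left(-273 + \left(2 - 42\right)\right) \left(- \frac{1}{343}\right) = \left(-273 - 40\right) \left(- \frac{1}{343}\right) = \left(-313\right) \left(- \frac{1}{343}\right) = \frac{313}{343}$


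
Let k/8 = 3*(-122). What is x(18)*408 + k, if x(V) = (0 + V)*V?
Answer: 129264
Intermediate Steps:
k = -2928 (k = 8*(3*(-122)) = 8*(-366) = -2928)
x(V) = V² (x(V) = V*V = V²)
x(18)*408 + k = 18²*408 - 2928 = 324*408 - 2928 = 132192 - 2928 = 129264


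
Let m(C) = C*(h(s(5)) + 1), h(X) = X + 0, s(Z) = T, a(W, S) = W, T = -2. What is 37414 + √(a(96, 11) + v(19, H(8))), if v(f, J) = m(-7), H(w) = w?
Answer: 37414 + √103 ≈ 37424.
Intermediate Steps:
s(Z) = -2
h(X) = X
m(C) = -C (m(C) = C*(-2 + 1) = C*(-1) = -C)
v(f, J) = 7 (v(f, J) = -1*(-7) = 7)
37414 + √(a(96, 11) + v(19, H(8))) = 37414 + √(96 + 7) = 37414 + √103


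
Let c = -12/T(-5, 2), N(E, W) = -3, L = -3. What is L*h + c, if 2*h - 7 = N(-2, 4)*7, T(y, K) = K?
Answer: 15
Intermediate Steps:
h = -7 (h = 7/2 + (-3*7)/2 = 7/2 + (1/2)*(-21) = 7/2 - 21/2 = -7)
c = -6 (c = -12/2 = -12*1/2 = -6)
L*h + c = -3*(-7) - 6 = 21 - 6 = 15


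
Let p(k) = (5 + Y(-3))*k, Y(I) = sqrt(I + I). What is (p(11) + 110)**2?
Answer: 26499 + 3630*I*sqrt(6) ≈ 26499.0 + 8891.6*I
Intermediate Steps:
Y(I) = sqrt(2)*sqrt(I) (Y(I) = sqrt(2*I) = sqrt(2)*sqrt(I))
p(k) = k*(5 + I*sqrt(6)) (p(k) = (5 + sqrt(2)*sqrt(-3))*k = (5 + sqrt(2)*(I*sqrt(3)))*k = (5 + I*sqrt(6))*k = k*(5 + I*sqrt(6)))
(p(11) + 110)**2 = (11*(5 + I*sqrt(6)) + 110)**2 = ((55 + 11*I*sqrt(6)) + 110)**2 = (165 + 11*I*sqrt(6))**2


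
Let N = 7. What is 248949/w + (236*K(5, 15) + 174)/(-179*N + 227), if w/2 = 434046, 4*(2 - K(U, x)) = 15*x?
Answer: 1869759257/148443732 ≈ 12.596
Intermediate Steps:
K(U, x) = 2 - 15*x/4
w = 868092 (w = 2*434046 = 868092)
248949/w + (236*K(5, 15) + 174)/(-179*N + 227) = 248949/868092 + (236*(2 - 15/4*15) + 174)/(-179*7 + 227) = 248949*(1/868092) + (236*(2 - 225/4) + 174)/(-1253 + 227) = 82983/289364 + (236*(-217/4) + 174)/(-1026) = 82983/289364 + (-12803 + 174)*(-1/1026) = 82983/289364 - 12629*(-1/1026) = 82983/289364 + 12629/1026 = 1869759257/148443732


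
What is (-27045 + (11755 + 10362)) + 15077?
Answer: 10149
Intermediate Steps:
(-27045 + (11755 + 10362)) + 15077 = (-27045 + 22117) + 15077 = -4928 + 15077 = 10149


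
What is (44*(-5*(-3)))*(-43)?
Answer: -28380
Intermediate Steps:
(44*(-5*(-3)))*(-43) = (44*15)*(-43) = 660*(-43) = -28380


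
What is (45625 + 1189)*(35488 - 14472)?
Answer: 983843024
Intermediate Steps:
(45625 + 1189)*(35488 - 14472) = 46814*21016 = 983843024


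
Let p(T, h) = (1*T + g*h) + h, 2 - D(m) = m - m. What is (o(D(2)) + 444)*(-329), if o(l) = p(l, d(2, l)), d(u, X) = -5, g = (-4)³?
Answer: -250369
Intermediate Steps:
g = -64
D(m) = 2 (D(m) = 2 - (m - m) = 2 - 1*0 = 2 + 0 = 2)
p(T, h) = T - 63*h (p(T, h) = (1*T - 64*h) + h = (T - 64*h) + h = T - 63*h)
o(l) = 315 + l (o(l) = l - 63*(-5) = l + 315 = 315 + l)
(o(D(2)) + 444)*(-329) = ((315 + 2) + 444)*(-329) = (317 + 444)*(-329) = 761*(-329) = -250369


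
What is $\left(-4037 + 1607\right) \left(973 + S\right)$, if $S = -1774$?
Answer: $1946430$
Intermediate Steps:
$\left(-4037 + 1607\right) \left(973 + S\right) = \left(-4037 + 1607\right) \left(973 - 1774\right) = \left(-2430\right) \left(-801\right) = 1946430$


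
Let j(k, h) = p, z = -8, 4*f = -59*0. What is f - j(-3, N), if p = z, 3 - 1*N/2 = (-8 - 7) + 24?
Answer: 8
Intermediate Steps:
f = 0 (f = (-59*0)/4 = (1/4)*0 = 0)
N = -12 (N = 6 - 2*((-8 - 7) + 24) = 6 - 2*(-15 + 24) = 6 - 2*9 = 6 - 18 = -12)
p = -8
j(k, h) = -8
f - j(-3, N) = 0 - 1*(-8) = 0 + 8 = 8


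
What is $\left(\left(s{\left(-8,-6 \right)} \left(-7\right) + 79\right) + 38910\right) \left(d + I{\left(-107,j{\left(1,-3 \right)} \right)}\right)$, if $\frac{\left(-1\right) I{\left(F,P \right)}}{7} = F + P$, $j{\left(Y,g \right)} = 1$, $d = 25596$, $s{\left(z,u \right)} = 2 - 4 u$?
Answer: $1022098766$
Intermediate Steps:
$I{\left(F,P \right)} = - 7 F - 7 P$ ($I{\left(F,P \right)} = - 7 \left(F + P\right) = - 7 F - 7 P$)
$\left(\left(s{\left(-8,-6 \right)} \left(-7\right) + 79\right) + 38910\right) \left(d + I{\left(-107,j{\left(1,-3 \right)} \right)}\right) = \left(\left(\left(2 - -24\right) \left(-7\right) + 79\right) + 38910\right) \left(25596 - -742\right) = \left(\left(\left(2 + 24\right) \left(-7\right) + 79\right) + 38910\right) \left(25596 + \left(749 - 7\right)\right) = \left(\left(26 \left(-7\right) + 79\right) + 38910\right) \left(25596 + 742\right) = \left(\left(-182 + 79\right) + 38910\right) 26338 = \left(-103 + 38910\right) 26338 = 38807 \cdot 26338 = 1022098766$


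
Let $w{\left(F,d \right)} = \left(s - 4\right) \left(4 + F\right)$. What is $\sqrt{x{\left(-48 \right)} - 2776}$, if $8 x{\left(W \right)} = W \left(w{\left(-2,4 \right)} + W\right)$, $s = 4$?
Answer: $2 i \sqrt{622} \approx 49.88 i$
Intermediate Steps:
$w{\left(F,d \right)} = 0$ ($w{\left(F,d \right)} = \left(4 - 4\right) \left(4 + F\right) = 0 \left(4 + F\right) = 0$)
$x{\left(W \right)} = \frac{W^{2}}{8}$ ($x{\left(W \right)} = \frac{W \left(0 + W\right)}{8} = \frac{W W}{8} = \frac{W^{2}}{8}$)
$\sqrt{x{\left(-48 \right)} - 2776} = \sqrt{\frac{\left(-48\right)^{2}}{8} - 2776} = \sqrt{\frac{1}{8} \cdot 2304 - 2776} = \sqrt{288 - 2776} = \sqrt{-2488} = 2 i \sqrt{622}$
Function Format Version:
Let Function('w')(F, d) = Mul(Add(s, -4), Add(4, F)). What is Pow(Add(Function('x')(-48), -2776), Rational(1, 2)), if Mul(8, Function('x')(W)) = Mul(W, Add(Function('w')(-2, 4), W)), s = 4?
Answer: Mul(2, I, Pow(622, Rational(1, 2))) ≈ Mul(49.880, I)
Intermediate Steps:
Function('w')(F, d) = 0 (Function('w')(F, d) = Mul(Add(4, -4), Add(4, F)) = Mul(0, Add(4, F)) = 0)
Function('x')(W) = Mul(Rational(1, 8), Pow(W, 2)) (Function('x')(W) = Mul(Rational(1, 8), Mul(W, Add(0, W))) = Mul(Rational(1, 8), Mul(W, W)) = Mul(Rational(1, 8), Pow(W, 2)))
Pow(Add(Function('x')(-48), -2776), Rational(1, 2)) = Pow(Add(Mul(Rational(1, 8), Pow(-48, 2)), -2776), Rational(1, 2)) = Pow(Add(Mul(Rational(1, 8), 2304), -2776), Rational(1, 2)) = Pow(Add(288, -2776), Rational(1, 2)) = Pow(-2488, Rational(1, 2)) = Mul(2, I, Pow(622, Rational(1, 2)))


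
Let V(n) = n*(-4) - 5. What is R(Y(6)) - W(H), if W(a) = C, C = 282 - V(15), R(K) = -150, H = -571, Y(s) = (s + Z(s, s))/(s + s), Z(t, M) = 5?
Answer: -497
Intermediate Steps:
V(n) = -5 - 4*n (V(n) = -4*n - 5 = -5 - 4*n)
Y(s) = (5 + s)/(2*s) (Y(s) = (s + 5)/(s + s) = (5 + s)/((2*s)) = (5 + s)*(1/(2*s)) = (5 + s)/(2*s))
C = 347 (C = 282 - (-5 - 4*15) = 282 - (-5 - 60) = 282 - 1*(-65) = 282 + 65 = 347)
W(a) = 347
R(Y(6)) - W(H) = -150 - 1*347 = -150 - 347 = -497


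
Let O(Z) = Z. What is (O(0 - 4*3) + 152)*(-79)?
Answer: -11060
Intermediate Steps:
(O(0 - 4*3) + 152)*(-79) = ((0 - 4*3) + 152)*(-79) = ((0 - 12) + 152)*(-79) = (-12 + 152)*(-79) = 140*(-79) = -11060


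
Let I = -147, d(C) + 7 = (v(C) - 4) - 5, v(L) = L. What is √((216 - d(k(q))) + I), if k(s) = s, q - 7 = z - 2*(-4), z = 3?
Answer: √67 ≈ 8.1853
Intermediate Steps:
q = 18 (q = 7 + (3 - 2*(-4)) = 7 + (3 + 8) = 7 + 11 = 18)
d(C) = -16 + C (d(C) = -7 + ((C - 4) - 5) = -7 + ((-4 + C) - 5) = -7 + (-9 + C) = -16 + C)
√((216 - d(k(q))) + I) = √((216 - (-16 + 18)) - 147) = √((216 - 1*2) - 147) = √((216 - 2) - 147) = √(214 - 147) = √67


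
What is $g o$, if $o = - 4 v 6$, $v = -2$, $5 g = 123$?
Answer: $\frac{5904}{5} \approx 1180.8$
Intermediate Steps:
$g = \frac{123}{5}$ ($g = \frac{1}{5} \cdot 123 = \frac{123}{5} \approx 24.6$)
$o = 48$ ($o = \left(-4\right) \left(-2\right) 6 = 8 \cdot 6 = 48$)
$g o = \frac{123}{5} \cdot 48 = \frac{5904}{5}$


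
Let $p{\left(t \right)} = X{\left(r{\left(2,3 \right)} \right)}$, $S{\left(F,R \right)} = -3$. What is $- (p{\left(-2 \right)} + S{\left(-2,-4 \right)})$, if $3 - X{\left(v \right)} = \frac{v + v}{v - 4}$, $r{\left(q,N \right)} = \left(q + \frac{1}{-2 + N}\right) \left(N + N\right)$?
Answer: $\frac{18}{7} \approx 2.5714$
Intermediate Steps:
$r{\left(q,N \right)} = 2 N \left(q + \frac{1}{-2 + N}\right)$ ($r{\left(q,N \right)} = \left(q + \frac{1}{-2 + N}\right) 2 N = 2 N \left(q + \frac{1}{-2 + N}\right)$)
$X{\left(v \right)} = 3 - \frac{2 v}{-4 + v}$ ($X{\left(v \right)} = 3 - \frac{v + v}{v - 4} = 3 - \frac{2 v}{-4 + v}$)
$p{\left(t \right)} = \frac{3}{7}$ ($p{\left(t \right)} = \frac{-12 + 2 \cdot 3 \frac{1}{-2 + 3} \left(1 - 4 + 3 \cdot 2\right)}{-4 + 2 \cdot 3 \frac{1}{-2 + 3} \left(1 - 4 + 3 \cdot 2\right)} = \frac{-12 + 2 \cdot 3 \cdot 1^{-1} \left(1 - 4 + 6\right)}{-4 + 2 \cdot 3 \cdot 1^{-1} \left(1 - 4 + 6\right)} = \frac{-12 + 2 \cdot 3 \cdot 1 \cdot 3}{-4 + 2 \cdot 3 \cdot 1 \cdot 3} = \frac{-12 + 18}{-4 + 18} = \frac{1}{14} \cdot 6 = \frac{3}{7}$)
$- (p{\left(-2 \right)} + S{\left(-2,-4 \right)}) = - (\frac{3}{7} - 3) = \left(-1\right) \left(- \frac{18}{7}\right) = \frac{18}{7}$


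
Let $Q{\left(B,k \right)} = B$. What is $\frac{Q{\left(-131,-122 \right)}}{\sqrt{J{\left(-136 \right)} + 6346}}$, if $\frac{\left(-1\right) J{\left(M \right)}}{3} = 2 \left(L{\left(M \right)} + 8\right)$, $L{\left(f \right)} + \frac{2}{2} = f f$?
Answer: $\frac{131 i \sqrt{6542}}{26168} \approx 0.40491 i$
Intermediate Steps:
$L{\left(f \right)} = -1 + f^{2}$ ($L{\left(f \right)} = -1 + f f = -1 + f^{2}$)
$J{\left(M \right)} = -42 - 6 M^{2}$ ($J{\left(M \right)} = - 3 \cdot 2 \left(\left(-1 + M^{2}\right) + 8\right) = - 3 \cdot 2 \left(7 + M^{2}\right) = - 3 \left(14 + 2 M^{2}\right) = -42 - 6 M^{2}$)
$\frac{Q{\left(-131,-122 \right)}}{\sqrt{J{\left(-136 \right)} + 6346}} = - \frac{131}{\sqrt{\left(-42 - 6 \left(-136\right)^{2}\right) + 6346}} = - \frac{131}{\sqrt{\left(-42 - 110976\right) + 6346}} = - \frac{131}{\sqrt{-111018 + 6346}} = - \frac{131}{\sqrt{-104672}} = - \frac{131}{4 i \sqrt{6542}} = - 131 \left(- \frac{i \sqrt{6542}}{26168}\right) = \frac{131 i \sqrt{6542}}{26168}$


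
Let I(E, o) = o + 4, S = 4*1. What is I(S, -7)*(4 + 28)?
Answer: -96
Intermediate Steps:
S = 4
I(E, o) = 4 + o
I(S, -7)*(4 + 28) = (4 - 7)*(4 + 28) = -3*32 = -96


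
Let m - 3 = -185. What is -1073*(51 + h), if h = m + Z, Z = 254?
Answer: -131979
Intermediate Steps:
m = -182 (m = 3 - 185 = -182)
h = 72 (h = -182 + 254 = 72)
-1073*(51 + h) = -1073*(51 + 72) = -1073*123 = -131979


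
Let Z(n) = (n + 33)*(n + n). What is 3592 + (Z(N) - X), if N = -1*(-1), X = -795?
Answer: 4455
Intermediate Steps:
N = 1
Z(n) = 2*n*(33 + n) (Z(n) = (33 + n)*(2*n) = 2*n*(33 + n))
3592 + (Z(N) - X) = 3592 + (2*1*(33 + 1) - 1*(-795)) = 3592 + (2*1*34 + 795) = 3592 + (68 + 795) = 3592 + 863 = 4455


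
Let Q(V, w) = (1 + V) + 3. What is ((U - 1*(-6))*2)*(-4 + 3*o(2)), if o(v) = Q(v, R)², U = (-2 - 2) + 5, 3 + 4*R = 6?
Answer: 1456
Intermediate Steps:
R = ¾ (R = -¾ + (¼)*6 = -¾ + 3/2 = ¾ ≈ 0.75000)
Q(V, w) = 4 + V
U = 1 (U = -4 + 5 = 1)
o(v) = (4 + v)²
((U - 1*(-6))*2)*(-4 + 3*o(2)) = ((1 - 1*(-6))*2)*(-4 + 3*(4 + 2)²) = ((1 + 6)*2)*(-4 + 3*6²) = (7*2)*(-4 + 3*36) = 14*(-4 + 108) = 14*104 = 1456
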